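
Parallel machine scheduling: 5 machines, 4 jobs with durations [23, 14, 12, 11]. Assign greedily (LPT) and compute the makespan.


Jobs (LPT sorted): [23, 14, 12, 11]
Machines: 5
  J=23 → Machine 1 (load: 0+23=23)
  J=14 → Machine 2 (load: 0+14=14)
  J=12 → Machine 3 (load: 0+12=12)
  J=11 → Machine 4 (load: 0+11=11)
Machine loads: [23, 14, 12, 11, 0]
Makespan = max = 23 time units


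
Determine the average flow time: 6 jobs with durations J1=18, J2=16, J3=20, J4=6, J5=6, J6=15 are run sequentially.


Completion times:
  J1: completes at 18
  J2: completes at 34
  J3: completes at 54
  J4: completes at 60
  J5: completes at 66
  J6: completes at 81
Sum = 313
Average = 313/6
= 52.17


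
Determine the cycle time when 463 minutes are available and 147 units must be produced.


Cycle time = available time / demand
= 463 / 147
= 3.15 min/unit


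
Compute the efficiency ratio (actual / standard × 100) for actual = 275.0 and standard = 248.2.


Efficiency = (actual / standard) × 100
= (275.0 / 248.2) × 100
= 110.8%


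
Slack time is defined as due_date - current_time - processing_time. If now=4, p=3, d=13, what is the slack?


Slack = due - current_time - processing
= 13 - 4 - 3
= 6


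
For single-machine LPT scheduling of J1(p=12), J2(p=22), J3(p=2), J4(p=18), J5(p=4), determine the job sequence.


LPT: sort by longest processing time first
  J2: p=22
  J4: p=18
  J1: p=12
  J5: p=4
  J3: p=2
Order: J2 → J4 → J1 → J5 → J3


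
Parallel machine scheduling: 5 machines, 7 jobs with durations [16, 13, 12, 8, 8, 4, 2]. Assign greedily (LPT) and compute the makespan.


Jobs (LPT sorted): [16, 13, 12, 8, 8, 4, 2]
Machines: 5
  J=16 → Machine 1 (load: 0+16=16)
  J=13 → Machine 2 (load: 0+13=13)
  J=12 → Machine 3 (load: 0+12=12)
  J=8 → Machine 4 (load: 0+8=8)
  J=8 → Machine 5 (load: 0+8=8)
  J=4 → Machine 4 (load: 8+4=12)
  J=2 → Machine 5 (load: 8+2=10)
Machine loads: [16, 13, 12, 12, 10]
Makespan = max = 16 time units


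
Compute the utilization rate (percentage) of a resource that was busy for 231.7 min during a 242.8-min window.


Utilization = busy / total × 100
= 231.7 / 242.8 × 100
= 95.4%


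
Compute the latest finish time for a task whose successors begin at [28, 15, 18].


LF = min of all successor start times
Successors start at: [28, 15, 18]
LF = min(28, 15, 18)
= 15


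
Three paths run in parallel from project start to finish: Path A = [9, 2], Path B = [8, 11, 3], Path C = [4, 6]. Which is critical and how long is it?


Path A: 9 + 2 = 11
Path B: 8 + 11 + 3 = 22
Path C: 4 + 6 = 10
Critical path = longest = max(11, 22, 10)
= 22 (Path B)


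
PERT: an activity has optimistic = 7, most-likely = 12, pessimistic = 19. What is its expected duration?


te = (o + 4m + p) / 6
= (7 + 4×12 + 19) / 6
= (7 + 48 + 19) / 6
= 74 / 6
= 12.33


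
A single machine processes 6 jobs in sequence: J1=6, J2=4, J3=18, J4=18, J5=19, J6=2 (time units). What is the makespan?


Sequential makespan: sum all processing times
= 6 + 4 + 18 + 18 + 19 + 2
= 67 time units


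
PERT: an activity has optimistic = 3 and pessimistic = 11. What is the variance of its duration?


σ² = ((p - o) / 6)² = (p - o)² / 36
= (11 - 3)² / 36
= 8² / 36
= 64 / 36
= 1.7778


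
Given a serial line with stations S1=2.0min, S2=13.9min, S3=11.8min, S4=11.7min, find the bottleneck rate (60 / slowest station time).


Bottleneck = longest station time
Station times: [2.0, 13.9, 11.8, 11.7]
Max = 13.9 min
Rate = 60 / 13.9
= 4.32 units/hour (bottleneck: 13.9min)


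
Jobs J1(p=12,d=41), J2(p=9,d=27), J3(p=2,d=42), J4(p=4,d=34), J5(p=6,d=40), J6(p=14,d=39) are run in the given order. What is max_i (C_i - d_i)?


Lateness per job (L = C - d):
  J1: C=12, d=41, L=-29
  J2: C=21, d=27, L=-6
  J3: C=23, d=42, L=-19
  J4: C=27, d=34, L=-7
  J5: C=33, d=40, L=-7
  J6: C=47, d=39, L=8
Lmax = max(-29, -6, -19, -7, -7, 8)
= 8


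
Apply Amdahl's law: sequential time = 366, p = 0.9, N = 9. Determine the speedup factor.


Amdahl's law: T_p = T × ((1-p) + p/N)
= 366 × ((1-0.9) + 0.9/9)
= 366 × (0.10 + 0.1000)
= 366 × 0.2000
= 73.20
Speedup = 366/73.20
= 5.00×


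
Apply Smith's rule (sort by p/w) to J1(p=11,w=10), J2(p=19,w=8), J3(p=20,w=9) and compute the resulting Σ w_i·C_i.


WSPT order (by p/w): J1 → J3 → J2
  J1: C=11, w·C=10×11=110
  J3: C=31, w·C=9×31=279
  J2: C=50, w·C=8×50=400
Σ w·C = 789
= 789


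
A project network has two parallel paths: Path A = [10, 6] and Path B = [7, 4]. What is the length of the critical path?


Path A: 10 + 6 = 16
Path B: 7 + 4 = 11
Critical path = longest = max(16, 11)
= 16 (Path A)


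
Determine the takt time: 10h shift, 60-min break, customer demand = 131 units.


Available = 10×60 - 60 = 540 min
Takt time = 540 / 131
= 4.12 min/unit


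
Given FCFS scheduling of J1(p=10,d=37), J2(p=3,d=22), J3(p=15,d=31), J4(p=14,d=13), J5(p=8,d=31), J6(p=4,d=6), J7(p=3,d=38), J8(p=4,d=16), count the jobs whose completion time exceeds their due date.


Completion vs due date:
  J1: C=10, d=37 → on time
  J2: C=13, d=22 → on time
  J3: C=28, d=31 → on time
  J4: C=42, d=13 → TARDY
  J5: C=50, d=31 → TARDY
  J6: C=54, d=6 → TARDY
  J7: C=57, d=38 → TARDY
  J8: C=61, d=16 → TARDY
Tardy jobs: J4, J5, J6, J7, J8
Count = 5


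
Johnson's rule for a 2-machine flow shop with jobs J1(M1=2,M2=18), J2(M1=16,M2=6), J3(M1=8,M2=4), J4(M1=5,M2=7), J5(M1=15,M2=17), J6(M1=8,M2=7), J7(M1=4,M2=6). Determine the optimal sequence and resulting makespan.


Johnson's rule:
Group 1 (M1≤M2, sort by M1): ['J1', 'J7', 'J4', 'J5']
Group 2 (M1>M2, sort desc M2): ['J6', 'J2', 'J3']
Sequence: J1 → J7 → J4 → J5 → J6 → J2 → J3
Makespan calculation:
  J1: M1 done=2, M2 done=20
  J7: M1 done=6, M2 done=26
  J4: M1 done=11, M2 done=33
  J5: M1 done=26, M2 done=50
  J6: M1 done=34, M2 done=57
  J2: M1 done=50, M2 done=63
  J3: M1 done=58, M2 done=67
= Sequence: J1 → J7 → J4 → J5 → J6 → J2 → J3, Makespan: 67


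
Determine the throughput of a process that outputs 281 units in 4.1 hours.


Throughput = units / time
= 281 / 4.1
= 68.5 units/hour


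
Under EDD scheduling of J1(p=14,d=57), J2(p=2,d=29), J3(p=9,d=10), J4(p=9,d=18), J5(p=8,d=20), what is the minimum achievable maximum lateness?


EDD order: J3 → J4 → J5 → J2 → J1
Completion and lateness:
  J3: C=9, d=10, L=9-10=-1
  J4: C=18, d=18, L=18-18=0
  J5: C=26, d=20, L=26-20=6
  J2: C=28, d=29, L=28-29=-1
  J1: C=42, d=57, L=42-57=-15
Lmax = max(-1, 0, 6, -1, -15)
= 6


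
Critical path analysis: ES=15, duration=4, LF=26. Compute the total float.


EF = ES + duration = 15 + 4 = 19
LS = LF - duration = 26 - 4 = 22
Total Float = LF - EF = 26 - 19
(or LS - ES = 22 - 15)
= 7


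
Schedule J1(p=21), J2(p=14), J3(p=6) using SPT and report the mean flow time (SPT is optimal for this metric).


SPT order: J3 → J2 → J1
Completion times:
  J3: C=6
  J2: C=20
  J1: C=41
Sum = 67, n = 3
Mean flow = 67/3
= 22.33


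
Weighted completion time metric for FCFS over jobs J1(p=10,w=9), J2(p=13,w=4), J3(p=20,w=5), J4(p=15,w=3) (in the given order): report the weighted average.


Completion times:
  J1: C=10, w×C=9×10=90
  J2: C=23, w×C=4×23=92
  J3: C=43, w×C=5×43=215
  J4: C=58, w×C=3×58=174
Sum w×C = 571
Sum w = 21
Weighted avg = 571/21
= 27.19


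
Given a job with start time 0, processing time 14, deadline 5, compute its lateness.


Completion = 0 + 14 = 14
Lateness = C - d = 14 - 5
= 9


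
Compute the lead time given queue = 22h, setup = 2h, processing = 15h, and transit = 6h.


Lead time = queue + setup + processing + transit
= 22 + 2 + 15 + 6
= 45 hours


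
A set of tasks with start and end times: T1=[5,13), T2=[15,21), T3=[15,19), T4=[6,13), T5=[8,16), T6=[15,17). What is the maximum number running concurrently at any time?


Check each time point for overlaps:
  t=15: 4 tasks active (T2, T3, T5, T6)
Max concurrent = 4


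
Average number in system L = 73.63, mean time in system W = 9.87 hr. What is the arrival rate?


Little's law: L = λW → λ = L / W
= 73.63 / 9.87
= 7.46 per hour


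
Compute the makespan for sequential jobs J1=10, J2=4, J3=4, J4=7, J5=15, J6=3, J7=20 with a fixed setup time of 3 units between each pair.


Makespan = Σ processing + (n-1) × setup
= (10 + 4 + 4 + 7 + 15 + 3 + 20) + (7-1)×3
= 63 + 18
= 81 time units


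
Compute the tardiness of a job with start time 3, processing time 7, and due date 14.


Completion = start + processing = 3 + 7 = 10
Tardiness = max(0, C - d) = max(0, 10 - 14)
= max(0, -4)
= 0


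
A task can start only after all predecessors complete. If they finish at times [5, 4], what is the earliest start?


ES = max of all predecessor completion times
Predecessors: [5, 4]
ES = max(5, 4)
= 5


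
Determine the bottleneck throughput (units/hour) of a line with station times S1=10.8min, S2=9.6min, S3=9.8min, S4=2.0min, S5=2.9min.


Bottleneck = longest station time
Station times: [10.8, 9.6, 9.8, 2.0, 2.9]
Max = 10.8 min
Rate = 60 / 10.8
= 5.56 units/hour (bottleneck: 10.8min)


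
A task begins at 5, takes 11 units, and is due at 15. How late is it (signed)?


Completion = 5 + 11 = 16
Lateness = C - d = 16 - 15
= 1


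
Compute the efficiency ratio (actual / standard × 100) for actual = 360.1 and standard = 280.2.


Efficiency = (actual / standard) × 100
= (360.1 / 280.2) × 100
= 128.5%


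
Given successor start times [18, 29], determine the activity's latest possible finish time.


LF = min of all successor start times
Successors start at: [18, 29]
LF = min(18, 29)
= 18


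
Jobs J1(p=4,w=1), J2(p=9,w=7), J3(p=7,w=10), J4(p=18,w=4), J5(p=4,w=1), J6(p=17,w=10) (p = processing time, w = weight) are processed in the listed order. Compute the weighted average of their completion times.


Completion times:
  J1: C=4, w×C=1×4=4
  J2: C=13, w×C=7×13=91
  J3: C=20, w×C=10×20=200
  J4: C=38, w×C=4×38=152
  J5: C=42, w×C=1×42=42
  J6: C=59, w×C=10×59=590
Sum w×C = 1079
Sum w = 33
Weighted avg = 1079/33
= 32.70


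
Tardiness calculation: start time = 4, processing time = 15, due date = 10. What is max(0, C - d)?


Completion = start + processing = 4 + 15 = 19
Tardiness = max(0, C - d) = max(0, 19 - 10)
= max(0, 9)
= 9


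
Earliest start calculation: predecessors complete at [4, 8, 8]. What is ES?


ES = max of all predecessor completion times
Predecessors: [4, 8, 8]
ES = max(4, 8, 8)
= 8


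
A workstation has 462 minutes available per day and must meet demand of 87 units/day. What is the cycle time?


Cycle time = available time / demand
= 462 / 87
= 5.31 min/unit


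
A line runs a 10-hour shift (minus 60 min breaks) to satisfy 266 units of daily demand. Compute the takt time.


Available = 10×60 - 60 = 540 min
Takt time = 540 / 266
= 2.03 min/unit


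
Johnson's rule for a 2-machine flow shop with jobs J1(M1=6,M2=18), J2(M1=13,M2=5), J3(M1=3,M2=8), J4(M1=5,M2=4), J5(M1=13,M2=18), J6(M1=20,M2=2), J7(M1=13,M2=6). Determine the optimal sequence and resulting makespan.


Johnson's rule:
Group 1 (M1≤M2, sort by M1): ['J3', 'J1', 'J5']
Group 2 (M1>M2, sort desc M2): ['J7', 'J2', 'J4', 'J6']
Sequence: J3 → J1 → J5 → J7 → J2 → J4 → J6
Makespan calculation:
  J3: M1 done=3, M2 done=11
  J1: M1 done=9, M2 done=29
  J5: M1 done=22, M2 done=47
  J7: M1 done=35, M2 done=53
  J2: M1 done=48, M2 done=58
  J4: M1 done=53, M2 done=62
  J6: M1 done=73, M2 done=75
= Sequence: J3 → J1 → J5 → J7 → J2 → J4 → J6, Makespan: 75


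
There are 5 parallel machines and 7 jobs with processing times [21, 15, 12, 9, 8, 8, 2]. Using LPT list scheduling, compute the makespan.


Jobs (LPT sorted): [21, 15, 12, 9, 8, 8, 2]
Machines: 5
  J=21 → Machine 1 (load: 0+21=21)
  J=15 → Machine 2 (load: 0+15=15)
  J=12 → Machine 3 (load: 0+12=12)
  J=9 → Machine 4 (load: 0+9=9)
  J=8 → Machine 5 (load: 0+8=8)
  J=8 → Machine 5 (load: 8+8=16)
  J=2 → Machine 4 (load: 9+2=11)
Machine loads: [21, 15, 12, 11, 16]
Makespan = max = 21 time units


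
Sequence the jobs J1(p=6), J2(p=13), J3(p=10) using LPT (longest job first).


LPT: sort by longest processing time first
  J2: p=13
  J3: p=10
  J1: p=6
Order: J2 → J3 → J1


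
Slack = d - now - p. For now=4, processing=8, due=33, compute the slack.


Slack = due - current_time - processing
= 33 - 4 - 8
= 21


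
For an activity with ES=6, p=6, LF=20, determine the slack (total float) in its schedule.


EF = ES + duration = 6 + 6 = 12
LS = LF - duration = 20 - 6 = 14
Total Float = LF - EF = 20 - 12
(or LS - ES = 14 - 6)
= 8


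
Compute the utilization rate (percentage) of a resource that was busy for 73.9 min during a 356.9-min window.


Utilization = busy / total × 100
= 73.9 / 356.9 × 100
= 20.7%


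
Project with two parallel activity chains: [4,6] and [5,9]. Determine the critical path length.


Path A: 4 + 6 = 10
Path B: 5 + 9 = 14
Critical path = longest = max(10, 14)
= 14 (Path B)


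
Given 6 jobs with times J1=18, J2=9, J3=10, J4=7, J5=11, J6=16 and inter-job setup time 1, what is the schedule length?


Makespan = Σ processing + (n-1) × setup
= (18 + 9 + 10 + 7 + 11 + 16) + (6-1)×1
= 71 + 5
= 76 time units


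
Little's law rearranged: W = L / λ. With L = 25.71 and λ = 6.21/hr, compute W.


Little's law: L = λW → W = L / λ
= 25.71 / 6.21
= 4.14 hours


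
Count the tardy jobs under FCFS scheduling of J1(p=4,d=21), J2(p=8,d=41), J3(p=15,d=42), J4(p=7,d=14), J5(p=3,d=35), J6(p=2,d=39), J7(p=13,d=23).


Completion vs due date:
  J1: C=4, d=21 → on time
  J2: C=12, d=41 → on time
  J3: C=27, d=42 → on time
  J4: C=34, d=14 → TARDY
  J5: C=37, d=35 → TARDY
  J6: C=39, d=39 → on time
  J7: C=52, d=23 → TARDY
Tardy jobs: J4, J5, J7
Count = 3


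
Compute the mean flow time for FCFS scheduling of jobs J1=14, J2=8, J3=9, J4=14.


Completion times:
  J1: completes at 14
  J2: completes at 22
  J3: completes at 31
  J4: completes at 45
Sum = 112
Average = 112/4
= 28.00


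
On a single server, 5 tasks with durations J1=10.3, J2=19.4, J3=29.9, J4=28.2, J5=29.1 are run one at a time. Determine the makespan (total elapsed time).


Sequential makespan: sum all processing times
= 10.3 + 19.4 + 29.9 + 28.2 + 29.1
= 116.9 time units


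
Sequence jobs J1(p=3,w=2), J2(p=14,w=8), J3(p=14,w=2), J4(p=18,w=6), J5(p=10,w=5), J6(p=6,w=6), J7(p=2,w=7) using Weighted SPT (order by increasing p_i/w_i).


WSPT (Smith's rule): sort by p/w ascending
  J7: p/w = 2/7 = 0.286
  J6: p/w = 6/6 = 1.000
  J1: p/w = 3/2 = 1.500
  J2: p/w = 14/8 = 1.750
  J5: p/w = 10/5 = 2.000
  J4: p/w = 18/6 = 3.000
  J3: p/w = 14/2 = 7.000
Order: J7 → J6 → J1 → J2 → J5 → J4 → J3


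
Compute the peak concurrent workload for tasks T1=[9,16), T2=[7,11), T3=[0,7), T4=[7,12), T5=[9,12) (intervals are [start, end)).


Check each time point for overlaps:
  t=9: 4 tasks active (T1, T2, T4, T5)
Max concurrent = 4


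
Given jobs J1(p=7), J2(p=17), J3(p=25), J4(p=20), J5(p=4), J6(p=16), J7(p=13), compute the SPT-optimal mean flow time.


SPT order: J5 → J1 → J7 → J6 → J2 → J4 → J3
Completion times:
  J5: C=4
  J1: C=11
  J7: C=24
  J6: C=40
  J2: C=57
  J4: C=77
  J3: C=102
Sum = 315, n = 7
Mean flow = 315/7
= 45.00


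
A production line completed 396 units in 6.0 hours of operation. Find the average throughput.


Throughput = units / time
= 396 / 6.0
= 66.0 units/hour


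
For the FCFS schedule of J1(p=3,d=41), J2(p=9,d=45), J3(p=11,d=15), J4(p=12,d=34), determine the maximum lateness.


Lateness per job (L = C - d):
  J1: C=3, d=41, L=-38
  J2: C=12, d=45, L=-33
  J3: C=23, d=15, L=8
  J4: C=35, d=34, L=1
Lmax = max(-38, -33, 8, 1)
= 8


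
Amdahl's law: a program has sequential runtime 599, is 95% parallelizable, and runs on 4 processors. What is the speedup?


Amdahl's law: T_p = T × ((1-p) + p/N)
= 599 × ((1-0.95) + 0.95/4)
= 599 × (0.05 + 0.2375)
= 599 × 0.2875
= 172.21
Speedup = 599/172.21
= 3.48×


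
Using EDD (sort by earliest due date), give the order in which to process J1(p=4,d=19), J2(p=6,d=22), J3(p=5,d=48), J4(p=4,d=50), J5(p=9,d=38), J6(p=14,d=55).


EDD: sort by earliest due date
  J1: d=19, p=4
  J2: d=22, p=6
  J5: d=38, p=9
  J3: d=48, p=5
  J4: d=50, p=4
  J6: d=55, p=14
Order: J1 → J2 → J5 → J3 → J4 → J6


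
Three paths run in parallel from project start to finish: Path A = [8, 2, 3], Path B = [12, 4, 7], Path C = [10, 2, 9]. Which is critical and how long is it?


Path A: 8 + 2 + 3 = 13
Path B: 12 + 4 + 7 = 23
Path C: 10 + 2 + 9 = 21
Critical path = longest = max(13, 23, 21)
= 23 (Path B)


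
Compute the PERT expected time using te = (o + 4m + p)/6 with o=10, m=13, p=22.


te = (o + 4m + p) / 6
= (10 + 4×13 + 22) / 6
= (10 + 52 + 22) / 6
= 84 / 6
= 14.00


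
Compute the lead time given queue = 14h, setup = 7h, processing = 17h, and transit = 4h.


Lead time = queue + setup + processing + transit
= 14 + 7 + 17 + 4
= 42 hours


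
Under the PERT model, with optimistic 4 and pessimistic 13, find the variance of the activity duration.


σ² = ((p - o) / 6)² = (p - o)² / 36
= (13 - 4)² / 36
= 9² / 36
= 81 / 36
= 2.2500


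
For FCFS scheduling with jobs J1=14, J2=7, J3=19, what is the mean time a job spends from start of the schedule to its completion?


Completion times:
  J1: completes at 14
  J2: completes at 21
  J3: completes at 40
Sum = 75
Average = 75/3
= 25.00


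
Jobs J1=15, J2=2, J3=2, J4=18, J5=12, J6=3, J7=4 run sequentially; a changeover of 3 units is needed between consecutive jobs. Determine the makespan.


Makespan = Σ processing + (n-1) × setup
= (15 + 2 + 2 + 18 + 12 + 3 + 4) + (7-1)×3
= 56 + 18
= 74 time units


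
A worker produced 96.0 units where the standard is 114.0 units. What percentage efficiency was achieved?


Efficiency = (actual / standard) × 100
= (96.0 / 114.0) × 100
= 84.2%


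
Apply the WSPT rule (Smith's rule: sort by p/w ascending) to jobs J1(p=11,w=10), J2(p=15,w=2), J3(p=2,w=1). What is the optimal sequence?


WSPT (Smith's rule): sort by p/w ascending
  J1: p/w = 11/10 = 1.100
  J3: p/w = 2/1 = 2.000
  J2: p/w = 15/2 = 7.500
Order: J1 → J3 → J2


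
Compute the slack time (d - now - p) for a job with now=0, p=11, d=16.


Slack = due - current_time - processing
= 16 - 0 - 11
= 5


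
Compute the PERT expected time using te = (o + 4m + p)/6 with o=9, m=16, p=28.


te = (o + 4m + p) / 6
= (9 + 4×16 + 28) / 6
= (9 + 64 + 28) / 6
= 101 / 6
= 16.83


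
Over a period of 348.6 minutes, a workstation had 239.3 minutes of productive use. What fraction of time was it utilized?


Utilization = busy / total × 100
= 239.3 / 348.6 × 100
= 68.6%


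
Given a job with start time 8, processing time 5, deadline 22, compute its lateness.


Completion = 8 + 5 = 13
Lateness = C - d = 13 - 22
= -9


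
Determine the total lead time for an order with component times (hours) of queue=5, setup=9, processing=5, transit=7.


Lead time = queue + setup + processing + transit
= 5 + 9 + 5 + 7
= 26 hours


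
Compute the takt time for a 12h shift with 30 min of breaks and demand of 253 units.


Available = 12×60 - 30 = 690 min
Takt time = 690 / 253
= 2.73 min/unit


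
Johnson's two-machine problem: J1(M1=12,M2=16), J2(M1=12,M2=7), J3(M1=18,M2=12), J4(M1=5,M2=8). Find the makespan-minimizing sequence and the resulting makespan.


Johnson's rule:
Group 1 (M1≤M2, sort by M1): ['J4', 'J1']
Group 2 (M1>M2, sort desc M2): ['J3', 'J2']
Sequence: J4 → J1 → J3 → J2
Makespan calculation:
  J4: M1 done=5, M2 done=13
  J1: M1 done=17, M2 done=33
  J3: M1 done=35, M2 done=47
  J2: M1 done=47, M2 done=54
= Sequence: J4 → J1 → J3 → J2, Makespan: 54


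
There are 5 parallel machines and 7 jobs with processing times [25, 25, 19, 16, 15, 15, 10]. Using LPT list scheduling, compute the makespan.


Jobs (LPT sorted): [25, 25, 19, 16, 15, 15, 10]
Machines: 5
  J=25 → Machine 1 (load: 0+25=25)
  J=25 → Machine 2 (load: 0+25=25)
  J=19 → Machine 3 (load: 0+19=19)
  J=16 → Machine 4 (load: 0+16=16)
  J=15 → Machine 5 (load: 0+15=15)
  J=15 → Machine 5 (load: 15+15=30)
  J=10 → Machine 4 (load: 16+10=26)
Machine loads: [25, 25, 19, 26, 30]
Makespan = max = 30 time units


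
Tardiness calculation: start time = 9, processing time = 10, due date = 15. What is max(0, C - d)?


Completion = start + processing = 9 + 10 = 19
Tardiness = max(0, C - d) = max(0, 19 - 15)
= max(0, 4)
= 4


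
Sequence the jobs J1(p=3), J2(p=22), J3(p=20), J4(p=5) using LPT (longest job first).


LPT: sort by longest processing time first
  J2: p=22
  J3: p=20
  J4: p=5
  J1: p=3
Order: J2 → J3 → J4 → J1


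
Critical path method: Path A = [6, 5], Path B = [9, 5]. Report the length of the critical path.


Path A: 6 + 5 = 11
Path B: 9 + 5 = 14
Critical path = longest = max(11, 14)
= 14 (Path B)


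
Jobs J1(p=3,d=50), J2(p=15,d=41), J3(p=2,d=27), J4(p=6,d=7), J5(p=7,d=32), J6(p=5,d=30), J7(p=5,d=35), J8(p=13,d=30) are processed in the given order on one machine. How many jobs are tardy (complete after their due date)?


Completion vs due date:
  J1: C=3, d=50 → on time
  J2: C=18, d=41 → on time
  J3: C=20, d=27 → on time
  J4: C=26, d=7 → TARDY
  J5: C=33, d=32 → TARDY
  J6: C=38, d=30 → TARDY
  J7: C=43, d=35 → TARDY
  J8: C=56, d=30 → TARDY
Tardy jobs: J4, J5, J6, J7, J8
Count = 5


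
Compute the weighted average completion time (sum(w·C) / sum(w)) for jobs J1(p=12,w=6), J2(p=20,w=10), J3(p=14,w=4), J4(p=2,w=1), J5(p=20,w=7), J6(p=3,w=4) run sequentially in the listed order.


Completion times:
  J1: C=12, w×C=6×12=72
  J2: C=32, w×C=10×32=320
  J3: C=46, w×C=4×46=184
  J4: C=48, w×C=1×48=48
  J5: C=68, w×C=7×68=476
  J6: C=71, w×C=4×71=284
Sum w×C = 1384
Sum w = 32
Weighted avg = 1384/32
= 43.25


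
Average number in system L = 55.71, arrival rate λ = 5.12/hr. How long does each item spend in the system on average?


Little's law: L = λW → W = L / λ
= 55.71 / 5.12
= 10.88 hours


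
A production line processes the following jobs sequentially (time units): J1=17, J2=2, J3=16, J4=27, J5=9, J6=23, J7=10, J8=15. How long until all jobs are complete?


Sequential makespan: sum all processing times
= 17 + 2 + 16 + 27 + 9 + 23 + 10 + 15
= 119 time units


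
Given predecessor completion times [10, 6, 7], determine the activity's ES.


ES = max of all predecessor completion times
Predecessors: [10, 6, 7]
ES = max(10, 6, 7)
= 10


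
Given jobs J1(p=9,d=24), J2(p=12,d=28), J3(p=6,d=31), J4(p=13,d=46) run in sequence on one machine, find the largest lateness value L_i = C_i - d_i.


Lateness per job (L = C - d):
  J1: C=9, d=24, L=-15
  J2: C=21, d=28, L=-7
  J3: C=27, d=31, L=-4
  J4: C=40, d=46, L=-6
Lmax = max(-15, -7, -4, -6)
= -4


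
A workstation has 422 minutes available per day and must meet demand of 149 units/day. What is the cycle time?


Cycle time = available time / demand
= 422 / 149
= 2.83 min/unit


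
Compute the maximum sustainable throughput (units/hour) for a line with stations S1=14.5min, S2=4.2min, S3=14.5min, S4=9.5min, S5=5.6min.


Bottleneck = longest station time
Station times: [14.5, 4.2, 14.5, 9.5, 5.6]
Max = 14.5 min
Rate = 60 / 14.5
= 4.14 units/hour (bottleneck: 14.5min)


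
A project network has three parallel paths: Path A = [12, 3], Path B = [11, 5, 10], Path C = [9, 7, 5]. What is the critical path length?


Path A: 12 + 3 = 15
Path B: 11 + 5 + 10 = 26
Path C: 9 + 7 + 5 = 21
Critical path = longest = max(15, 26, 21)
= 26 (Path B)


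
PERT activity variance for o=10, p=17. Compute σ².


σ² = ((p - o) / 6)² = (p - o)² / 36
= (17 - 10)² / 36
= 7² / 36
= 49 / 36
= 1.3611


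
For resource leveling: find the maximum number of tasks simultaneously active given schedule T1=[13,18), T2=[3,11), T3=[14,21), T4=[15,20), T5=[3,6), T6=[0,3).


Check each time point for overlaps:
  t=15: 3 tasks active (T1, T3, T4)
Max concurrent = 3


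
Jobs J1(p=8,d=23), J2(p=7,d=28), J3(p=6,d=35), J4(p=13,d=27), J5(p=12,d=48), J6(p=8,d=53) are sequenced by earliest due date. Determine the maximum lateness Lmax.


EDD order: J1 → J4 → J2 → J3 → J5 → J6
Completion and lateness:
  J1: C=8, d=23, L=8-23=-15
  J4: C=21, d=27, L=21-27=-6
  J2: C=28, d=28, L=28-28=0
  J3: C=34, d=35, L=34-35=-1
  J5: C=46, d=48, L=46-48=-2
  J6: C=54, d=53, L=54-53=1
Lmax = max(-15, -6, 0, -1, -2, 1)
= 1


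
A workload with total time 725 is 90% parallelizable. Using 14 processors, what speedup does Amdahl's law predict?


Amdahl's law: T_p = T × ((1-p) + p/N)
= 725 × ((1-0.9) + 0.9/14)
= 725 × (0.10 + 0.0643)
= 725 × 0.1643
= 119.11
Speedup = 725/119.11
= 6.09×


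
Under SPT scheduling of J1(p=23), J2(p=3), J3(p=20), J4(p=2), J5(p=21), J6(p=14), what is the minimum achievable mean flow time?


SPT order: J4 → J2 → J6 → J3 → J5 → J1
Completion times:
  J4: C=2
  J2: C=5
  J6: C=19
  J3: C=39
  J5: C=60
  J1: C=83
Sum = 208, n = 6
Mean flow = 208/6
= 34.67


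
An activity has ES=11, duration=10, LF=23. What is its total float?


EF = ES + duration = 11 + 10 = 21
LS = LF - duration = 23 - 10 = 13
Total Float = LF - EF = 23 - 21
(or LS - ES = 13 - 11)
= 2


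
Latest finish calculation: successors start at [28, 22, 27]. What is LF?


LF = min of all successor start times
Successors start at: [28, 22, 27]
LF = min(28, 22, 27)
= 22


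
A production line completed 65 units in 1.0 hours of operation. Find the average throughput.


Throughput = units / time
= 65 / 1.0
= 65.0 units/hour


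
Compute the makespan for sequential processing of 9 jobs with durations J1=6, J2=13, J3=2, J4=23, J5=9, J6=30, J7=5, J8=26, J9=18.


Sequential makespan: sum all processing times
= 6 + 13 + 2 + 23 + 9 + 30 + 5 + 26 + 18
= 132 time units


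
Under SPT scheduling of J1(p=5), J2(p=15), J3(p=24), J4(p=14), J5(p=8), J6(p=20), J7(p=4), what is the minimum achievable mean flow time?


SPT order: J7 → J1 → J5 → J4 → J2 → J6 → J3
Completion times:
  J7: C=4
  J1: C=9
  J5: C=17
  J4: C=31
  J2: C=46
  J6: C=66
  J3: C=90
Sum = 263, n = 7
Mean flow = 263/7
= 37.57


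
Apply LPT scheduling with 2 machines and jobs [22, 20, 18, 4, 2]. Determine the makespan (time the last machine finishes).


Jobs (LPT sorted): [22, 20, 18, 4, 2]
Machines: 2
  J=22 → Machine 1 (load: 0+22=22)
  J=20 → Machine 2 (load: 0+20=20)
  J=18 → Machine 2 (load: 20+18=38)
  J=4 → Machine 1 (load: 22+4=26)
  J=2 → Machine 1 (load: 26+2=28)
Machine loads: [28, 38]
Makespan = max = 38 time units


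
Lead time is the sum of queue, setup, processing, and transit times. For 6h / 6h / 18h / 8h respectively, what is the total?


Lead time = queue + setup + processing + transit
= 6 + 6 + 18 + 8
= 38 hours


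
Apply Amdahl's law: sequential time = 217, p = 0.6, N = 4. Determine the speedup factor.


Amdahl's law: T_p = T × ((1-p) + p/N)
= 217 × ((1-0.6) + 0.6/4)
= 217 × (0.40 + 0.1500)
= 217 × 0.5500
= 119.35
Speedup = 217/119.35
= 1.82×


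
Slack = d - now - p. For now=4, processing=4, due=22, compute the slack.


Slack = due - current_time - processing
= 22 - 4 - 4
= 14


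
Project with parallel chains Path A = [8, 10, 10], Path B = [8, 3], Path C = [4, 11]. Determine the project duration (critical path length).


Path A: 8 + 10 + 10 = 28
Path B: 8 + 3 = 11
Path C: 4 + 11 = 15
Critical path = longest = max(28, 11, 15)
= 28 (Path A)


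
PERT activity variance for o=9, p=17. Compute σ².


σ² = ((p - o) / 6)² = (p - o)² / 36
= (17 - 9)² / 36
= 8² / 36
= 64 / 36
= 1.7778


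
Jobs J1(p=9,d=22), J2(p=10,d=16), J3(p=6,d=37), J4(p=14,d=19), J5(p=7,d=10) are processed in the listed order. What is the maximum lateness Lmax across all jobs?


Lateness per job (L = C - d):
  J1: C=9, d=22, L=-13
  J2: C=19, d=16, L=3
  J3: C=25, d=37, L=-12
  J4: C=39, d=19, L=20
  J5: C=46, d=10, L=36
Lmax = max(-13, 3, -12, 20, 36)
= 36


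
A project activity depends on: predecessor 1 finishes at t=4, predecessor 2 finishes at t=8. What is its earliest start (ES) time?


ES = max of all predecessor completion times
Predecessors: [4, 8]
ES = max(4, 8)
= 8


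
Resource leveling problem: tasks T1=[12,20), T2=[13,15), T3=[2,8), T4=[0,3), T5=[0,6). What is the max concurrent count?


Check each time point for overlaps:
  t=2: 3 tasks active (T3, T4, T5)
Max concurrent = 3


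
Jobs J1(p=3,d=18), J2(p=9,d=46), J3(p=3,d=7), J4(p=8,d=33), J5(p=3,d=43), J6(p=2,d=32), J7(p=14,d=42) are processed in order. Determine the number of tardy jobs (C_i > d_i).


Completion vs due date:
  J1: C=3, d=18 → on time
  J2: C=12, d=46 → on time
  J3: C=15, d=7 → TARDY
  J4: C=23, d=33 → on time
  J5: C=26, d=43 → on time
  J6: C=28, d=32 → on time
  J7: C=42, d=42 → on time
Tardy jobs: J3
Count = 1


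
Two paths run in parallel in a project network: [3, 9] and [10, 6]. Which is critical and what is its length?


Path A: 3 + 9 = 12
Path B: 10 + 6 = 16
Critical path = longest = max(12, 16)
= 16 (Path B)


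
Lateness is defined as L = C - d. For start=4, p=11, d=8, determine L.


Completion = 4 + 11 = 15
Lateness = C - d = 15 - 8
= 7


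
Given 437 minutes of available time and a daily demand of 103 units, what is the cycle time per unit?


Cycle time = available time / demand
= 437 / 103
= 4.24 min/unit


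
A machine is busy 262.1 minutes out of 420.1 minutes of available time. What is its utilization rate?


Utilization = busy / total × 100
= 262.1 / 420.1 × 100
= 62.4%


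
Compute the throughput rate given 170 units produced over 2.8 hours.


Throughput = units / time
= 170 / 2.8
= 60.7 units/hour


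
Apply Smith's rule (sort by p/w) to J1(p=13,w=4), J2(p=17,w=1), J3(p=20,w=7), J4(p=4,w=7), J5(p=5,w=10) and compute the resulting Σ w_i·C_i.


WSPT order (by p/w): J5 → J4 → J3 → J1 → J2
  J5: C=5, w·C=10×5=50
  J4: C=9, w·C=7×9=63
  J3: C=29, w·C=7×29=203
  J1: C=42, w·C=4×42=168
  J2: C=59, w·C=1×59=59
Σ w·C = 543
= 543


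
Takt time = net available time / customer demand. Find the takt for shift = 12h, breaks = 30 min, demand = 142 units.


Available = 12×60 - 30 = 690 min
Takt time = 690 / 142
= 4.86 min/unit


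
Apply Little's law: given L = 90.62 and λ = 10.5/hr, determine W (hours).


Little's law: L = λW → W = L / λ
= 90.62 / 10.5
= 8.63 hours


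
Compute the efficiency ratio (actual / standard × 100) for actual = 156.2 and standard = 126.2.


Efficiency = (actual / standard) × 100
= (156.2 / 126.2) × 100
= 123.8%


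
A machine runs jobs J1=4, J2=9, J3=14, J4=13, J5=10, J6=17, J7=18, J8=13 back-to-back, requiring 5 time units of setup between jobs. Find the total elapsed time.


Makespan = Σ processing + (n-1) × setup
= (4 + 9 + 14 + 13 + 10 + 17 + 18 + 13) + (8-1)×5
= 98 + 35
= 133 time units


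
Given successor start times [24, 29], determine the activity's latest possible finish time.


LF = min of all successor start times
Successors start at: [24, 29]
LF = min(24, 29)
= 24


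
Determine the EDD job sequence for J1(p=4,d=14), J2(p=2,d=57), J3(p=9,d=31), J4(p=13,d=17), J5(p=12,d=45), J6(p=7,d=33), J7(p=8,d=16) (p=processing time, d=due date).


EDD: sort by earliest due date
  J1: d=14, p=4
  J7: d=16, p=8
  J4: d=17, p=13
  J3: d=31, p=9
  J6: d=33, p=7
  J5: d=45, p=12
  J2: d=57, p=2
Order: J1 → J7 → J4 → J3 → J6 → J5 → J2


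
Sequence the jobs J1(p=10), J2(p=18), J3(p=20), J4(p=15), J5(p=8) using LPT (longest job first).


LPT: sort by longest processing time first
  J3: p=20
  J2: p=18
  J4: p=15
  J1: p=10
  J5: p=8
Order: J3 → J2 → J4 → J1 → J5


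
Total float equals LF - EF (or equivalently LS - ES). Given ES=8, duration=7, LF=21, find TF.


EF = ES + duration = 8 + 7 = 15
LS = LF - duration = 21 - 7 = 14
Total Float = LF - EF = 21 - 15
(or LS - ES = 14 - 8)
= 6


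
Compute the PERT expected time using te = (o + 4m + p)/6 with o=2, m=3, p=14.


te = (o + 4m + p) / 6
= (2 + 4×3 + 14) / 6
= (2 + 12 + 14) / 6
= 28 / 6
= 4.67


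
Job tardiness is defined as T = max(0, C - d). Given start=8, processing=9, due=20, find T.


Completion = start + processing = 8 + 9 = 17
Tardiness = max(0, C - d) = max(0, 17 - 20)
= max(0, -3)
= 0


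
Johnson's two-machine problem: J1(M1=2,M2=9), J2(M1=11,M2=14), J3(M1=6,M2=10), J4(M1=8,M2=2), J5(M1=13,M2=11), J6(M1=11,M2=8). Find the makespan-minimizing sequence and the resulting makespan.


Johnson's rule:
Group 1 (M1≤M2, sort by M1): ['J1', 'J3', 'J2']
Group 2 (M1>M2, sort desc M2): ['J5', 'J6', 'J4']
Sequence: J1 → J3 → J2 → J5 → J6 → J4
Makespan calculation:
  J1: M1 done=2, M2 done=11
  J3: M1 done=8, M2 done=21
  J2: M1 done=19, M2 done=35
  J5: M1 done=32, M2 done=46
  J6: M1 done=43, M2 done=54
  J4: M1 done=51, M2 done=56
= Sequence: J1 → J3 → J2 → J5 → J6 → J4, Makespan: 56


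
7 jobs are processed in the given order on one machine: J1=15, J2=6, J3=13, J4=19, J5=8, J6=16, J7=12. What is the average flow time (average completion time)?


Completion times:
  J1: completes at 15
  J2: completes at 21
  J3: completes at 34
  J4: completes at 53
  J5: completes at 61
  J6: completes at 77
  J7: completes at 89
Sum = 350
Average = 350/7
= 50.00


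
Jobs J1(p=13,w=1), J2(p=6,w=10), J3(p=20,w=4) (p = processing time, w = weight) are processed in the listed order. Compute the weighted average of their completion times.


Completion times:
  J1: C=13, w×C=1×13=13
  J2: C=19, w×C=10×19=190
  J3: C=39, w×C=4×39=156
Sum w×C = 359
Sum w = 15
Weighted avg = 359/15
= 23.93


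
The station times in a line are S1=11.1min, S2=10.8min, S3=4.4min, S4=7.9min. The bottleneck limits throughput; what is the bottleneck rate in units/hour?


Bottleneck = longest station time
Station times: [11.1, 10.8, 4.4, 7.9]
Max = 11.1 min
Rate = 60 / 11.1
= 5.41 units/hour (bottleneck: 11.1min)


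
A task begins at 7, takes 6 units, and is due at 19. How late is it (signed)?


Completion = 7 + 6 = 13
Lateness = C - d = 13 - 19
= -6


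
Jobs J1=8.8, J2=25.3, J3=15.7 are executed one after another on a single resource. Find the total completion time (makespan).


Sequential makespan: sum all processing times
= 8.8 + 25.3 + 15.7
= 49.8 time units


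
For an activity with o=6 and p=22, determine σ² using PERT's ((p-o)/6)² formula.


σ² = ((p - o) / 6)² = (p - o)² / 36
= (22 - 6)² / 36
= 16² / 36
= 256 / 36
= 7.1111


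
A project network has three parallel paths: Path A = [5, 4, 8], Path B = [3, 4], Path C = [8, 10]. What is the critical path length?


Path A: 5 + 4 + 8 = 17
Path B: 3 + 4 = 7
Path C: 8 + 10 = 18
Critical path = longest = max(17, 7, 18)
= 18 (Path C)


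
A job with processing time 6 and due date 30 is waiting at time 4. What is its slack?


Slack = due - current_time - processing
= 30 - 4 - 6
= 20


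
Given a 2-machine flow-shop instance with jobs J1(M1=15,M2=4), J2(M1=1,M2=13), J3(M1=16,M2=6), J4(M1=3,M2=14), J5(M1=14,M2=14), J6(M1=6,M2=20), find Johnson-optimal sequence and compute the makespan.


Johnson's rule:
Group 1 (M1≤M2, sort by M1): ['J2', 'J4', 'J6', 'J5']
Group 2 (M1>M2, sort desc M2): ['J3', 'J1']
Sequence: J2 → J4 → J6 → J5 → J3 → J1
Makespan calculation:
  J2: M1 done=1, M2 done=14
  J4: M1 done=4, M2 done=28
  J6: M1 done=10, M2 done=48
  J5: M1 done=24, M2 done=62
  J3: M1 done=40, M2 done=68
  J1: M1 done=55, M2 done=72
= Sequence: J2 → J4 → J6 → J5 → J3 → J1, Makespan: 72


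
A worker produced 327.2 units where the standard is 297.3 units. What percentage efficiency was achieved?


Efficiency = (actual / standard) × 100
= (327.2 / 297.3) × 100
= 110.1%


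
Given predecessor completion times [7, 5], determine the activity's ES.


ES = max of all predecessor completion times
Predecessors: [7, 5]
ES = max(7, 5)
= 7


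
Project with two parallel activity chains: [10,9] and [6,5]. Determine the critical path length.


Path A: 10 + 9 = 19
Path B: 6 + 5 = 11
Critical path = longest = max(19, 11)
= 19 (Path A)


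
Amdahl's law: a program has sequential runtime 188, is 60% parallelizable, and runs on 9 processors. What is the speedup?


Amdahl's law: T_p = T × ((1-p) + p/N)
= 188 × ((1-0.6) + 0.6/9)
= 188 × (0.40 + 0.0667)
= 188 × 0.4667
= 87.73
Speedup = 188/87.73
= 2.14×


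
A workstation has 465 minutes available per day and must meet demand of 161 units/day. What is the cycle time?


Cycle time = available time / demand
= 465 / 161
= 2.89 min/unit


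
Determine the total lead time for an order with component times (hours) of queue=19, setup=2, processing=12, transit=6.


Lead time = queue + setup + processing + transit
= 19 + 2 + 12 + 6
= 39 hours


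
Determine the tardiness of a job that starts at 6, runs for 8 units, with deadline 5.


Completion = start + processing = 6 + 8 = 14
Tardiness = max(0, C - d) = max(0, 14 - 5)
= max(0, 9)
= 9


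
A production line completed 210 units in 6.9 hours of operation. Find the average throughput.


Throughput = units / time
= 210 / 6.9
= 30.4 units/hour


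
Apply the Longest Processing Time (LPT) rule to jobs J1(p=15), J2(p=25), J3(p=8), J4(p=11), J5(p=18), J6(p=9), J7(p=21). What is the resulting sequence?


LPT: sort by longest processing time first
  J2: p=25
  J7: p=21
  J5: p=18
  J1: p=15
  J4: p=11
  J6: p=9
  J3: p=8
Order: J2 → J7 → J5 → J1 → J4 → J6 → J3


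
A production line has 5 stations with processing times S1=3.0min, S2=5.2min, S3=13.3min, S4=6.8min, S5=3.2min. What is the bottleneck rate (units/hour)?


Bottleneck = longest station time
Station times: [3.0, 5.2, 13.3, 6.8, 3.2]
Max = 13.3 min
Rate = 60 / 13.3
= 4.51 units/hour (bottleneck: 13.3min)


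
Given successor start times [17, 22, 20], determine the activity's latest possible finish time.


LF = min of all successor start times
Successors start at: [17, 22, 20]
LF = min(17, 22, 20)
= 17


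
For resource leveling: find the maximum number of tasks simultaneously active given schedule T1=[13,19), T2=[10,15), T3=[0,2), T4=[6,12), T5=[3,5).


Check each time point for overlaps:
  t=10: 2 tasks active (T2, T4)
Max concurrent = 2


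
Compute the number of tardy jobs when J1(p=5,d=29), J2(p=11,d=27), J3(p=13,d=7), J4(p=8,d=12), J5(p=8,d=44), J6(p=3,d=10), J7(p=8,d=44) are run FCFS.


Completion vs due date:
  J1: C=5, d=29 → on time
  J2: C=16, d=27 → on time
  J3: C=29, d=7 → TARDY
  J4: C=37, d=12 → TARDY
  J5: C=45, d=44 → TARDY
  J6: C=48, d=10 → TARDY
  J7: C=56, d=44 → TARDY
Tardy jobs: J3, J4, J5, J6, J7
Count = 5


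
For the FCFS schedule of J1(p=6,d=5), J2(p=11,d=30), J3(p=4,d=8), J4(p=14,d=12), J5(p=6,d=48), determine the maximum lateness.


Lateness per job (L = C - d):
  J1: C=6, d=5, L=1
  J2: C=17, d=30, L=-13
  J3: C=21, d=8, L=13
  J4: C=35, d=12, L=23
  J5: C=41, d=48, L=-7
Lmax = max(1, -13, 13, 23, -7)
= 23


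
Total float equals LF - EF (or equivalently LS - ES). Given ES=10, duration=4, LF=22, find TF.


EF = ES + duration = 10 + 4 = 14
LS = LF - duration = 22 - 4 = 18
Total Float = LF - EF = 22 - 14
(or LS - ES = 18 - 10)
= 8


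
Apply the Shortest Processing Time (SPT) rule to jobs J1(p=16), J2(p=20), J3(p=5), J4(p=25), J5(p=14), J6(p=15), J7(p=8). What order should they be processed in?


SPT: sort by shortest processing time
  J3: p=5
  J7: p=8
  J5: p=14
  J6: p=15
  J1: p=16
  J2: p=20
  J4: p=25
Order: J3 → J7 → J5 → J6 → J1 → J2 → J4
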